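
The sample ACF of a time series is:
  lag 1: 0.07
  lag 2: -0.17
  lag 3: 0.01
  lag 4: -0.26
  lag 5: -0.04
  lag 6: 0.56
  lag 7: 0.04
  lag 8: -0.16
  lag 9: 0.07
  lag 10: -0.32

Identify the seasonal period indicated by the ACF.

6

The largest autocorrelation is r_6 = 0.56; the remaining lags stay at or below 0.07.
The dominant spike at lag 6 indicates a seasonal period of 6.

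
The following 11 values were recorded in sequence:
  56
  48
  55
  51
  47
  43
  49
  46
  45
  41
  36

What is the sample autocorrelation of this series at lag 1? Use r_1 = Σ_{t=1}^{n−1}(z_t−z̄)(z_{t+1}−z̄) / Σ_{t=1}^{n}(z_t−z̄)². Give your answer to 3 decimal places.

0.346

Mean z̄ = (56 + 48 + 55 + 51 + 47 + 43 + 49 + 46 + 45 + 41 + 36)/11 = 47.0000
Numerator Σ_{t=1}^{10}(z_t−z̄)(z_{t+1}−z̄) = 119.0000
Denominator Σ(z_t−z̄)² = 344.0000
r_1 = 119.0000 / 344.0000 = 0.346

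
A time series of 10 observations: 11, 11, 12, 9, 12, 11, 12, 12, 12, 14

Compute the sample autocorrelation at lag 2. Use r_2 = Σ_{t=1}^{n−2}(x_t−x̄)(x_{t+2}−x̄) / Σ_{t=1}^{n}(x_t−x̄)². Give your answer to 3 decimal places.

0.283

Mean x̄ = (11 + 11 + 12 + 9 + 12 + 11 + 12 + 12 + 12 + 14)/10 = 11.6000
Numerator Σ_{t=1}^{8}(x_t−x̄)(x_{t+2}−x̄) = 4.0800
Denominator Σ(x_t−x̄)² = 14.4000
r_2 = 4.0800 / 14.4000 = 0.283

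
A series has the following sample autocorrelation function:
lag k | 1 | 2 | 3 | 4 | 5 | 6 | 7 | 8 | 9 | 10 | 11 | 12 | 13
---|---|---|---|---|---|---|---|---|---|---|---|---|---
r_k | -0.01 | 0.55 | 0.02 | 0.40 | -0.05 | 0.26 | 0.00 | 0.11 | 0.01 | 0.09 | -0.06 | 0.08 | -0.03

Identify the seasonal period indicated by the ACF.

The largest autocorrelation is r_2 = 0.55, with weaker echoes at lags 4 (0.40) and 6 (0.26); the remaining lags stay at or below 0.11.
The dominant spike at lag 2 indicates a seasonal period of 2.

2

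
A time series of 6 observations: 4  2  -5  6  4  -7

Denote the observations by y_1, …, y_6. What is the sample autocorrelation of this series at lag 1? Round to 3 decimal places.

Mean ȳ = (4 + 2 − 5 + 6 + 4 − 7)/6 = 0.6667
Σ(y_t−ȳ)(y_{t+1}−ȳ) = (4.4444) + (-7.5556) + (-30.2222) + (17.7778) + (-25.5556) = -41.1111
Denominator Σ(y_t−ȳ)² = 143.3333
r_1 = -41.1111 / 143.3333 = -0.287

-0.287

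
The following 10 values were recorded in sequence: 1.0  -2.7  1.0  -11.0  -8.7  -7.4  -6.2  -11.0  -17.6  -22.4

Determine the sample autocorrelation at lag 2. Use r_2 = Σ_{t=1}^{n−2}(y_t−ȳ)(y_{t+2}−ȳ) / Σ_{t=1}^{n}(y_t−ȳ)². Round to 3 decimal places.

0.160

Mean ȳ = (1.0 − 2.7 + 1.0 − 11.0 − 8.7 − 7.4 − 6.2 − 11.0 − 17.6 − 22.4)/10 = -8.5000
Numerator Σ_{t=1}^{8}(y_t−ȳ)(y_{t+2}−ȳ) = 81.7100
Denominator Σ(y_t−ȳ)² = 509.2000
r_2 = 81.7100 / 509.2000 = 0.160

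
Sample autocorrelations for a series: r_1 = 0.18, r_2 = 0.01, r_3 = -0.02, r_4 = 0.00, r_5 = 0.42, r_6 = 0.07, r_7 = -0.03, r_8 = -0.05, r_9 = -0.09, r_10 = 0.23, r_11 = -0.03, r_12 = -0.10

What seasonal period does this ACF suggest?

The largest autocorrelation is r_5 = 0.42, with a weaker echo at lag 10 (0.23); the remaining lags stay at or below 0.18.
The dominant spike at lag 5 indicates a seasonal period of 5.

5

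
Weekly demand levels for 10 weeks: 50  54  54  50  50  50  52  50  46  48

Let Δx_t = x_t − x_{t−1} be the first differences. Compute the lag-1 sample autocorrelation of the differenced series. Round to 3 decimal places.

First differences Δx: 4, 0, -4, 0, 0, 2, -2, -4, 2
Mean of differences = -0.2222
Numerator Σ(Δx_t−Δx̄)(Δx_{t+1}−Δx̄) = -5.8272
Denominator Σ(Δx_t−Δx̄)² = 59.5556
r_1(Δx) = -5.8272 / 59.5556 = -0.098

-0.098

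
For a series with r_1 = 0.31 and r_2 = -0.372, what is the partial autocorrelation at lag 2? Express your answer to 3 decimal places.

φ_{22} = (r_2 − r_1²) / (1 − r_1²)
r_1² = (0.31)² = 0.0961
Numerator = -0.372 − 0.0961 = -0.4681; denominator = 1 − 0.0961 = 0.9039
φ_{22} = -0.4681 / 0.9039 = -0.518

-0.518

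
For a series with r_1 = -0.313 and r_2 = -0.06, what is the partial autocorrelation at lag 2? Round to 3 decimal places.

-0.175

φ_{22} = (r_2 − r_1²) / (1 − r_1²)
r_1² = (-0.313)² = 0.097969
Numerator = -0.06 − 0.0980 = -0.1580; denominator = 1 − 0.0980 = 0.9020
φ_{22} = -0.1580 / 0.9020 = -0.175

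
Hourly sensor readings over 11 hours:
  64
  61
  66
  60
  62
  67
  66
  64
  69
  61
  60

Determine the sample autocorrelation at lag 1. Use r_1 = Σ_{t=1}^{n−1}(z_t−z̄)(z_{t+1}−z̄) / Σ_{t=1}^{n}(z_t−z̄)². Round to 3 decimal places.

-0.097

Mean z̄ = (64 + 61 + 66 + 60 + 62 + 67 + 66 + 64 + 69 + 61 + 60)/11 = 63.6364
Numerator Σ_{t=1}^{10}(z_t−z̄)(z_{t+1}−z̄) = -9.1322
Denominator Σ(z_t−z̄)² = 94.5455
r_1 = -9.1322 / 94.5455 = -0.097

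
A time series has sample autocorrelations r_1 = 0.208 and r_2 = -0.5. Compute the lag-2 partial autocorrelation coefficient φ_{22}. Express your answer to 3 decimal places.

φ_{22} = (r_2 − r_1²) / (1 − r_1²)
r_1² = (0.208)² = 0.043264
Numerator = -0.5 − 0.0433 = -0.5433; denominator = 1 − 0.0433 = 0.9567
φ_{22} = -0.5433 / 0.9567 = -0.568

-0.568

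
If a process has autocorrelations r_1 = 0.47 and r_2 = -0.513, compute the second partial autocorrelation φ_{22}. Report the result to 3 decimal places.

φ_{22} = (r_2 − r_1²) / (1 − r_1²)
r_1² = (0.47)² = 0.2209
Numerator = -0.513 − 0.2209 = -0.7339; denominator = 1 − 0.2209 = 0.7791
φ_{22} = -0.7339 / 0.7791 = -0.942

-0.942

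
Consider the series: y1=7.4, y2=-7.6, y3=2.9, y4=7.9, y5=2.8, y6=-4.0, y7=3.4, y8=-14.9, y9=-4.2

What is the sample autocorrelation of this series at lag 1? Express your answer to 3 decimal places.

-0.117

Mean ȳ = (7.4 − 7.6 + 2.9 + 7.9 + 2.8 − 4.0 + 3.4 − 14.9 − 4.2)/9 = -0.7000
Numerator Σ_{t=1}^{8}(y_t−ȳ)(y_{t+1}−ȳ) = -53.2700
Denominator Σ(y_t−ȳ)² = 453.9800
r_1 = -53.2700 / 453.9800 = -0.117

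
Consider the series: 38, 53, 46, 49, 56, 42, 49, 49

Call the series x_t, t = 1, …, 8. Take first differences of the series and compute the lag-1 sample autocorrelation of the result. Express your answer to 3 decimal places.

First differences Δx: 15, -7, 3, 7, -14, 7, 0
Mean of differences = 1.5714
Numerator Σ(Δx_t−Δx̄)(Δx_{t+1}−Δx̄) = -297.1837
Denominator Σ(Δx_t−Δx̄)² = 559.7143
r_1(Δx) = -297.1837 / 559.7143 = -0.531

-0.531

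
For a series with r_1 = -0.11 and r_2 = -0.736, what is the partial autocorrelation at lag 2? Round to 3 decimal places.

φ_{22} = (r_2 − r_1²) / (1 − r_1²)
r_1² = (-0.11)² = 0.0121
Numerator = -0.736 − 0.0121 = -0.7481; denominator = 1 − 0.0121 = 0.9879
φ_{22} = -0.7481 / 0.9879 = -0.757

-0.757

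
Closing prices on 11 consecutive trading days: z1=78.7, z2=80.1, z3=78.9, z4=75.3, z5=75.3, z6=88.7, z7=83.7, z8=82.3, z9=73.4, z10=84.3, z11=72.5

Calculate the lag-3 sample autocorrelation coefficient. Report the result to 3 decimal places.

Mean z̄ = (78.7 + 80.1 + 78.9 + 75.3 + 75.3 + 88.7 + 83.7 + 82.3 + 73.4 + 84.3 + 72.5)/11 = 79.3818
Numerator Σ_{t=1}^{8}(z_t−z̄)(z_{t+3}−z̄) = -88.7601
Denominator Σ(z_t−z̄)² = 255.8564
r_3 = -88.7601 / 255.8564 = -0.347

-0.347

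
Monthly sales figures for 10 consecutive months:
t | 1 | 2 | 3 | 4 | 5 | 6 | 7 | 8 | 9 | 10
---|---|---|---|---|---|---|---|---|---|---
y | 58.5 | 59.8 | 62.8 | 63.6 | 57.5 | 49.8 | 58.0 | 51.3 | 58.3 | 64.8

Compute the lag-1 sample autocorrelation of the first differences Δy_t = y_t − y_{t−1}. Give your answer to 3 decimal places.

First differences Δy: 1.3, 3.0, 0.8, -6.1, -7.7, 8.2, -6.7, 7.0, 6.5
Mean of differences = 0.7000
Numerator Σ(Δy_t−Δȳ)(Δy_{t+1}−Δȳ) = -70.5300
Denominator Σ(Δy_t−Δȳ)² = 306.8000
r_1(Δy) = -70.5300 / 306.8000 = -0.230

-0.230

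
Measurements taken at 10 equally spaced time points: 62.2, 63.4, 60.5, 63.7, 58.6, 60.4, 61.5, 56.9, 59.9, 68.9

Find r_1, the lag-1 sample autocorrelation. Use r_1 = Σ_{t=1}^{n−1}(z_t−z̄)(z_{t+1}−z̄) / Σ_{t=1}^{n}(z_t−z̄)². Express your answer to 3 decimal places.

Mean z̄ = (62.2 + 63.4 + 60.5 + 63.7 + 58.6 + 60.4 + 61.5 + 56.9 + 59.9 + 68.9)/10 = 61.6000
Numerator Σ_{t=1}^{9}(z_t−z̄)(z_{t+1}−z̄) = -9.7400
Denominator Σ(z_t−z̄)² = 97.9400
r_1 = -9.7400 / 97.9400 = -0.099

-0.099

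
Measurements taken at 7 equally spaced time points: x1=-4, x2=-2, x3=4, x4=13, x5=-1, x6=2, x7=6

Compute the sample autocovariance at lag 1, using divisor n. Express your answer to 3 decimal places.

Mean x̄ = (-4 − 2 + 4 + 13 − 1 + 2 + 6)/7 = 2.5714
Deviations: -6.5714, -4.5714, 1.4286, 10.4286, -3.5714, -0.5714, 3.4286
Σ_{t=1}^{6}(x_t−x̄)(x_{t+1}−x̄) = 1.2449
γ_1 = 1.2449 / 7 = 0.178

0.178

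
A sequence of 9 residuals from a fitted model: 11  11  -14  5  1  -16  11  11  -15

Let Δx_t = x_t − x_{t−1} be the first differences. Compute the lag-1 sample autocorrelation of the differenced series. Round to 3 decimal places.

First differences Δx: 0, -25, 19, -4, -17, 27, 0, -26
Mean of differences = -3.2500
Numerator Σ(Δx_t−Δx̄)(Δx_{t+1}−Δx̄) = -952.5625
Denominator Σ(Δx_t−Δx̄)² = 2611.5000
r_1(Δx) = -952.5625 / 2611.5000 = -0.365

-0.365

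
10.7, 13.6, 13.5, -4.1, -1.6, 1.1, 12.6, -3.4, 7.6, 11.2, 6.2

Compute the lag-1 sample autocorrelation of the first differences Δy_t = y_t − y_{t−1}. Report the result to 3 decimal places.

-0.393

First differences Δy: 2.9, -0.1, -17.6, 2.5, 2.7, 11.5, -16.0, 11.0, 3.6, -5.0
Mean of differences = -0.4500
Numerator Σ(Δy_t−Δȳ)(Δy_{t+1}−Δȳ) = -344.4125
Denominator Σ(Δy_t−Δȳ)² = 876.9050
r_1(Δy) = -344.4125 / 876.9050 = -0.393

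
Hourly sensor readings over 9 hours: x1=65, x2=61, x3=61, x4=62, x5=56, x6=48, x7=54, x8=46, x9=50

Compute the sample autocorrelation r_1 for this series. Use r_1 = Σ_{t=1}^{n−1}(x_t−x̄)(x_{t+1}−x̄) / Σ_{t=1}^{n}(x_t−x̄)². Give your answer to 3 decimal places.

0.527

Mean x̄ = (65 + 61 + 61 + 62 + 56 + 48 + 54 + 46 + 50)/9 = 55.8889
Numerator Σ_{t=1}^{8}(x_t−x̄)(x_{t+1}−x̄) = 195.5432
Denominator Σ(x_t−x̄)² = 370.8889
r_1 = 195.5432 / 370.8889 = 0.527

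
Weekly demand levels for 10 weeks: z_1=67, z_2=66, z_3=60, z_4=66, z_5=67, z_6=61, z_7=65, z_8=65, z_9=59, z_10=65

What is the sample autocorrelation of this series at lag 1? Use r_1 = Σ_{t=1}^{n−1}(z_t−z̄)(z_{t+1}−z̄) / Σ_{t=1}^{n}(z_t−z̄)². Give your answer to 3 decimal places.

-0.313

Mean z̄ = (67 + 66 + 60 + 66 + 67 + 61 + 65 + 65 + 59 + 65)/10 = 64.1000
Numerator Σ_{t=1}^{9}(z_t−z̄)(z_{t+1}−z̄) = -24.7100
Denominator Σ(z_t−z̄)² = 78.9000
r_1 = -24.7100 / 78.9000 = -0.313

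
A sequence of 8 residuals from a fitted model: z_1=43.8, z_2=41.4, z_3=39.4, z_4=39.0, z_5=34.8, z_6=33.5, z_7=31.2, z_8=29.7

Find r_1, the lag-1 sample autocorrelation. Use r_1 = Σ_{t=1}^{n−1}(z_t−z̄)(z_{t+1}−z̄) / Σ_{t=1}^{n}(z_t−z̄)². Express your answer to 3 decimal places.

0.618

Mean z̄ = (43.8 + 41.4 + 39.4 + 39.0 + 34.8 + 33.5 + 31.2 + 29.7)/8 = 36.6000
Numerator Σ_{t=1}^{7}(z_t−z̄)(z_{t+1}−z̄) = 109.9800
Denominator Σ(z_t−z̄)² = 178.1000
r_1 = 109.9800 / 178.1000 = 0.618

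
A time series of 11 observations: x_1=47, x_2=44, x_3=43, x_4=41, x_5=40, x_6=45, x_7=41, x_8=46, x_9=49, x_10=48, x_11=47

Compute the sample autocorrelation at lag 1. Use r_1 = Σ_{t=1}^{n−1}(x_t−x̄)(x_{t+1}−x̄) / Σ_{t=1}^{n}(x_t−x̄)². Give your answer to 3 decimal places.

0.454

Mean x̄ = (47 + 44 + 43 + 41 + 40 + 45 + 41 + 46 + 49 + 48 + 47)/11 = 44.6364
Numerator Σ_{t=1}^{10}(x_t−x̄)(x_{t+1}−x̄) = 42.9587
Denominator Σ(x_t−x̄)² = 94.5455
r_1 = 42.9587 / 94.5455 = 0.454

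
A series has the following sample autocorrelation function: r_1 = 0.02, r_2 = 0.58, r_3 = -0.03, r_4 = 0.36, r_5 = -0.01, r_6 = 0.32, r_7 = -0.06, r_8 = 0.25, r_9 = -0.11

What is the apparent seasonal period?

The largest autocorrelation is r_2 = 0.58, with weaker echoes at lags 4 (0.36), 6 (0.32) and 8 (0.25); the remaining lags stay at or below 0.02.
The dominant spike at lag 2 indicates a seasonal period of 2.

2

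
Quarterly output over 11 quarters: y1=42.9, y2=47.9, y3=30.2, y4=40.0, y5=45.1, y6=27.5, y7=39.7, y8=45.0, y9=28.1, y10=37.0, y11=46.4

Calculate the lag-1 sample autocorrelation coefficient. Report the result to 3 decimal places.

-0.320

Mean ȳ = (42.9 + 47.9 + 30.2 + 40.0 + 45.1 + 27.5 + 39.7 + 45.0 + 28.1 + 37.0 + 46.4)/11 = 39.0727
Numerator Σ_{t=1}^{10}(y_t−ȳ)(y_{t+1}−ȳ) = -177.9517
Denominator Σ(y_t−ȳ)² = 556.3218
r_1 = -177.9517 / 556.3218 = -0.320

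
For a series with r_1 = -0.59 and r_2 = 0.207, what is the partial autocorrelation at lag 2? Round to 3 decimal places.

φ_{22} = (r_2 − r_1²) / (1 − r_1²)
r_1² = (-0.59)² = 0.3481
Numerator = 0.207 − 0.3481 = -0.1411; denominator = 1 − 0.3481 = 0.6519
φ_{22} = -0.1411 / 0.6519 = -0.216

-0.216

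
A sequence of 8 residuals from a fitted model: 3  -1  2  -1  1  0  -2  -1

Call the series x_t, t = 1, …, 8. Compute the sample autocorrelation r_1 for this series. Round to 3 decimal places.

Mean x̄ = (3 − 1 + 2 − 1 + 1 + 0 − 2 − 1)/8 = 0.1250
Deviations from mean: 2.8750, -1.1250, 1.8750, -1.1250, 0.8750, -0.1250, -2.1250, -1.1250
Σ(x_t−x̄)(x_{t+1}−x̄) = (-3.2344) + (-2.1094) + (-2.1094) + (-0.9844) + (-0.1094) + (0.2656) + (2.3906) = -5.8906
Denominator Σ(x_t−x̄)² = 20.8750
r_1 = -5.8906 / 20.8750 = -0.282

-0.282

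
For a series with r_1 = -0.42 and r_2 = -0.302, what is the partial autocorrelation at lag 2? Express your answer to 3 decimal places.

-0.581

φ_{22} = (r_2 − r_1²) / (1 − r_1²)
r_1² = (-0.42)² = 0.1764
Numerator = -0.302 − 0.1764 = -0.4784; denominator = 1 − 0.1764 = 0.8236
φ_{22} = -0.4784 / 0.8236 = -0.581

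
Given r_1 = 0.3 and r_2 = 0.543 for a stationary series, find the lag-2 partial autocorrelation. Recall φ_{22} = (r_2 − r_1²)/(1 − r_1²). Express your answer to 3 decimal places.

0.498

φ_{22} = (r_2 − r_1²) / (1 − r_1²)
r_1² = (0.3)² = 0.09
Numerator = 0.543 − 0.0900 = 0.4530; denominator = 1 − 0.0900 = 0.9100
φ_{22} = 0.4530 / 0.9100 = 0.498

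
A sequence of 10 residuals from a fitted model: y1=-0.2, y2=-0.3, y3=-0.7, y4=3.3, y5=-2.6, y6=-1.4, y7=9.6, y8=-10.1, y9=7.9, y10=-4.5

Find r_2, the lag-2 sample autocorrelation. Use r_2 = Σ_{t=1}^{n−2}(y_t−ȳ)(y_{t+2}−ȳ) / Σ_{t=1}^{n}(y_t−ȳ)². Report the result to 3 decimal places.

Mean ȳ = (-0.2 − 0.3 − 0.7 + 3.3 − 2.6 − 1.4 + 9.6 − 10.1 + 7.9 − 4.5)/10 = 0.1000
Numerator Σ_{t=1}^{8}(y_t−ȳ)(y_{t+2}−ȳ) = 106.9900
Denominator Σ(y_t−ȳ)² = 296.9600
r_2 = 106.9900 / 296.9600 = 0.360

0.360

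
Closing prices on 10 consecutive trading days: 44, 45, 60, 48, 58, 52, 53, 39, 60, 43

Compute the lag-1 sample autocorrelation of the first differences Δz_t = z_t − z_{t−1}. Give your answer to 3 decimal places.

-0.708

First differences Δz: 1, 15, -12, 10, -6, 1, -14, 21, -17
Mean of differences = -0.1111
Numerator Σ(Δz_t−Δz̄)(Δz_{t+1}−Δz̄) = -1014.3457
Denominator Σ(Δz_t−Δz̄)² = 1432.8889
r_1(Δz) = -1014.3457 / 1432.8889 = -0.708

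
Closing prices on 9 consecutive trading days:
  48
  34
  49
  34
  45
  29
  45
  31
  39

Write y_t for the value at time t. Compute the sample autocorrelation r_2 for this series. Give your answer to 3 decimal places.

0.726

Mean ȳ = (48 + 34 + 49 + 34 + 45 + 29 + 45 + 31 + 39)/9 = 39.3333
Σ(y_t−ȳ)(y_{t+2}−ȳ) = (83.7778) + (28.4444) + (54.7778) + (55.1111) + (32.1111) + (86.1111) + (-1.8889) = 338.4444
Denominator Σ(y_t−ȳ)² = 466.0000
r_2 = 338.4444 / 466.0000 = 0.726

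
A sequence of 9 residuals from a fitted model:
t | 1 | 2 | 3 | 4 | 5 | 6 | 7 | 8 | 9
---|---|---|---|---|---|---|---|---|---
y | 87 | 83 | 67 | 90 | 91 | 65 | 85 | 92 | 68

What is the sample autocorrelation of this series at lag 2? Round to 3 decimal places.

Mean ȳ = (87 + 83 + 67 + 90 + 91 + 65 + 85 + 92 + 68)/9 = 80.8889
Numerator Σ_{t=1}^{7}(y_t−ȳ)(y_{t+2}−ȳ) = -538.8025
Denominator Σ(y_t−ȳ)² = 978.8889
r_2 = -538.8025 / 978.8889 = -0.550

-0.550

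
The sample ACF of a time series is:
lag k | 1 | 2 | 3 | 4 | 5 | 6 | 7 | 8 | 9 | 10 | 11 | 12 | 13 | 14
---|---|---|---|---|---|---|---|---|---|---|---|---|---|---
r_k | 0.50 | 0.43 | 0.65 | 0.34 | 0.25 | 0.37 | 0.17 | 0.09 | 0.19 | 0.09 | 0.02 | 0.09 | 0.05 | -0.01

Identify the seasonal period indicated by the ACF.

3

The largest autocorrelation is r_3 = 0.65; the remaining lags stay at or below 0.50. The elevated value at lag 1 (0.50), dropping to 0.43 at lag 2, reflects decaying short-term dependence rather than seasonality.
The dominant spike at lag 3 indicates a seasonal period of 3.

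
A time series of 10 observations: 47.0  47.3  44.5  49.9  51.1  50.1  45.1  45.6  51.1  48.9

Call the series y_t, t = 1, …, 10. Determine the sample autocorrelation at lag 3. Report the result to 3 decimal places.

-0.371

Mean ȳ = (47.0 + 47.3 + 44.5 + 49.9 + 51.1 + 50.1 + 45.1 + 45.6 + 51.1 + 48.9)/10 = 48.0600
Σ(y_t−ȳ)(y_{t+3}−ȳ) = (-1.9504) + (-2.3104) + (-7.2624) + (-5.4464) + (-7.4784) + (6.2016) + (-2.4864) = -20.7328
Denominator Σ(y_t−ȳ)² = 55.9240
r_3 = -20.7328 / 55.9240 = -0.371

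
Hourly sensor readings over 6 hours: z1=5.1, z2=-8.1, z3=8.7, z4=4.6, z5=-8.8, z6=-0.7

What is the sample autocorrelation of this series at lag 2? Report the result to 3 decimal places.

Mean z̄ = (5.1 − 8.1 + 8.7 + 4.6 − 8.8 − 0.7)/6 = 0.1333
Deviations from mean: 4.9667, -8.2333, 8.5667, 4.4667, -8.9333, -0.8333
Numerator Σ_{t=1}^{4}(z_t−z̄)(z_{t+2}−z̄) = -74.4789
Denominator Σ(z_t−z̄)² = 266.2933
r_2 = -74.4789 / 266.2933 = -0.280

-0.280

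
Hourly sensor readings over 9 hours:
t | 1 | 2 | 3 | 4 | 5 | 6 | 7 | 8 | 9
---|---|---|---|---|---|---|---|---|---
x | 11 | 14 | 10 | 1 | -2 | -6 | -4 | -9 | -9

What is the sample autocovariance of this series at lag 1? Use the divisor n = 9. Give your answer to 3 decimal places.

Mean x̄ = (11 + 14 + 10 + 1 − 2 − 6 − 4 − 9 − 9)/9 = 0.6667
Σ_{t=1}^{8}(x_t−x̄)(x_{t+1}−x̄) = 451.8889
γ_1 = 451.8889 / 9 = 50.210

50.210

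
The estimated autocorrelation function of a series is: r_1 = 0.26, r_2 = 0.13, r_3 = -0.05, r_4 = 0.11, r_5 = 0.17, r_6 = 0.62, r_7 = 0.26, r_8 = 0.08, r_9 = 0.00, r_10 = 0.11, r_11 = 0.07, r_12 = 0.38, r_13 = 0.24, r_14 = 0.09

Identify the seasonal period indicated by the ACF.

6

The largest autocorrelation is r_6 = 0.62, with a weaker echo at lag 12 (0.38); the remaining lags stay at or below 0.26. The elevated value at lag 1 (0.26), dropping to 0.13 at lag 2, reflects decaying short-term dependence rather than seasonality.
The dominant spike at lag 6 indicates a seasonal period of 6.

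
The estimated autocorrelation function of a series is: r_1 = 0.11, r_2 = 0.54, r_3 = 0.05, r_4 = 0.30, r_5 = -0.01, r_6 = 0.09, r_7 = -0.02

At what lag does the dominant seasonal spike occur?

2

The largest autocorrelation is r_2 = 0.54, with a weaker echo at lag 4 (0.30); the remaining lags stay at or below 0.11.
The dominant spike at lag 2 indicates a seasonal period of 2.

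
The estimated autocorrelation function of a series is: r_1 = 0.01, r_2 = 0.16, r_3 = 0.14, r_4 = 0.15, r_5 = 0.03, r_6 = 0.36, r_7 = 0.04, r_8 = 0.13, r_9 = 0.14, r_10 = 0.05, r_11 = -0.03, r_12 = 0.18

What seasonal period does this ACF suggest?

The largest autocorrelation is r_6 = 0.36, with a weaker echo at lag 12 (0.18); the remaining lags stay at or below 0.16.
The dominant spike at lag 6 indicates a seasonal period of 6.

6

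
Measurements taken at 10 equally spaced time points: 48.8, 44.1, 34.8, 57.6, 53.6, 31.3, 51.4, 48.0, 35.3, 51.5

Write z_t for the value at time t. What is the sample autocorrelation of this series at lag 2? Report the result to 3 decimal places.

Mean z̄ = (48.8 + 44.1 + 34.8 + 57.6 + 53.6 + 31.3 + 51.4 + 48.0 + 35.3 + 51.5)/10 = 45.6400
Numerator Σ_{t=1}^{8}(z_t−z̄)(z_{t+2}−z̄) = -344.1872
Denominator Σ(z_t−z̄)² = 721.9040
r_2 = -344.1872 / 721.9040 = -0.477

-0.477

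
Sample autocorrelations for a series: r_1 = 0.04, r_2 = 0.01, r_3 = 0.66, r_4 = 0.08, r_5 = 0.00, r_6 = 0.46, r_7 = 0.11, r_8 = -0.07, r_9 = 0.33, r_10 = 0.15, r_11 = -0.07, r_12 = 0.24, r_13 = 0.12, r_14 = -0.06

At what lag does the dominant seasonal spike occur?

The largest autocorrelation is r_3 = 0.66, with weaker echoes at lags 6 (0.46), 9 (0.33) and 12 (0.24); the remaining lags stay at or below 0.15.
The dominant spike at lag 3 indicates a seasonal period of 3.

3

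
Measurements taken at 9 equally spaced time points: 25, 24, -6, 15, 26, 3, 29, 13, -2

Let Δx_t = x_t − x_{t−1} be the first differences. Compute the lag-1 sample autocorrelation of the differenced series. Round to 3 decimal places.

-0.472

First differences Δx: -1, -30, 21, 11, -23, 26, -16, -15
Mean of differences = -3.3750
Numerator Σ(Δx_t−Δx̄)(Δx_{t+1}−Δx̄) = -1444.5156
Denominator Σ(Δx_t−Δx̄)² = 3057.8750
r_1(Δx) = -1444.5156 / 3057.8750 = -0.472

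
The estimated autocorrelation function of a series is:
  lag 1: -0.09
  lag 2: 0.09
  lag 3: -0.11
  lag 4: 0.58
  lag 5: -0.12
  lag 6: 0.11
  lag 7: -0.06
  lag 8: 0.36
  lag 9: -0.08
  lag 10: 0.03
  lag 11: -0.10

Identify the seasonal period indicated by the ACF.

The largest autocorrelation is r_4 = 0.58, with a weaker echo at lag 8 (0.36); the remaining lags stay at or below 0.11.
The dominant spike at lag 4 indicates a seasonal period of 4.

4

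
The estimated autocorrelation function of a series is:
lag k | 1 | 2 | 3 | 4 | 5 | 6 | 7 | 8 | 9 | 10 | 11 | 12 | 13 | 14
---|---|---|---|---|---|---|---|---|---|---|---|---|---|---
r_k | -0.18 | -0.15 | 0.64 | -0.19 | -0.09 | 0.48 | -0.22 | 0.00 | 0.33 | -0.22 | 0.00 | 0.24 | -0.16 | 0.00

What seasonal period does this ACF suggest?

The largest autocorrelation is r_3 = 0.64, with weaker echoes at lags 6 (0.48), 9 (0.33) and 12 (0.24); the remaining lags stay at or below 0.00.
The dominant spike at lag 3 indicates a seasonal period of 3.

3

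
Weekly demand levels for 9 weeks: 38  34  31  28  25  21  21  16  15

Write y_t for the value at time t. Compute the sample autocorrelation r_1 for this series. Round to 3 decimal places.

Mean ȳ = (38 + 34 + 31 + 28 + 25 + 21 + 21 + 16 + 15)/9 = 25.4444
Numerator Σ_{t=1}^{8}(y_t−ȳ)(y_{t+1}−ȳ) = 330.3580
Denominator Σ(y_t−ȳ)² = 506.2222
r_1 = 330.3580 / 506.2222 = 0.653

0.653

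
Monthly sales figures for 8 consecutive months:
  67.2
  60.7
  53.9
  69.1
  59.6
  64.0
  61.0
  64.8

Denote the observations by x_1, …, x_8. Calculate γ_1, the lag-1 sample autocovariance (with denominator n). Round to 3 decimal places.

Mean x̄ = (67.2 + 60.7 + 53.9 + 69.1 + 59.6 + 64.0 + 61.0 + 64.8)/8 = 62.5375
Deviations: 4.6625, -1.8375, -8.6375, 6.5625, -2.9375, 1.4625, -1.5375, 2.2625
Σ_{t=1}^{7}(x_t−x̄)(x_{t+1}−x̄) = -78.6802
γ_1 = -78.6802 / 8 = -9.835

-9.835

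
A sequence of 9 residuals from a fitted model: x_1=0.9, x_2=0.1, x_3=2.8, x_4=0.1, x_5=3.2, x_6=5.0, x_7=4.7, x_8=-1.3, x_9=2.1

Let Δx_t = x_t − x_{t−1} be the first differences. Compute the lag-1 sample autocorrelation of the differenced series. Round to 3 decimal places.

-0.413

First differences Δx: -0.8, 2.7, -2.7, 3.1, 1.8, -0.3, -6.0, 3.4
Mean of differences = 0.1500
Numerator Σ(Δx_t−Δx̄)(Δx_{t+1}−Δx̄) = -31.1925
Denominator Σ(Δx_t−Δx̄)² = 75.5400
r_1(Δx) = -31.1925 / 75.5400 = -0.413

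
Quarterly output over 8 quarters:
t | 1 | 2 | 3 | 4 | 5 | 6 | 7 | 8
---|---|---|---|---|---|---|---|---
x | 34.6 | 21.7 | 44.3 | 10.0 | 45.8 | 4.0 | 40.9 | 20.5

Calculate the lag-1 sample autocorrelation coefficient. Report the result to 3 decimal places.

Mean x̄ = (34.6 + 21.7 + 44.3 + 10.0 + 45.8 + 4.0 + 40.9 + 20.5)/8 = 27.7250
Deviations from mean: 6.8750, -6.0250, 16.5750, -17.7250, 18.0750, -23.7250, 13.1750, -7.2250
Numerator Σ_{t=1}^{7}(x_t−x̄)(x_{t+1}−x̄) = -1592.0531
Denominator Σ(x_t−x̄)² = 1787.8350
r_1 = -1592.0531 / 1787.8350 = -0.890

-0.890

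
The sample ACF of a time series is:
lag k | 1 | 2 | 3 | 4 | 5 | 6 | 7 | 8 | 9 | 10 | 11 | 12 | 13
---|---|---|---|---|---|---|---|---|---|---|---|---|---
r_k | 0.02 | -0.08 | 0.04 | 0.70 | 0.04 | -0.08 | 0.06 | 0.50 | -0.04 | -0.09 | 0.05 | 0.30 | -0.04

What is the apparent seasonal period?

4

The largest autocorrelation is r_4 = 0.70, with weaker echoes at lags 8 (0.50) and 12 (0.30); the remaining lags stay at or below 0.06.
The dominant spike at lag 4 indicates a seasonal period of 4.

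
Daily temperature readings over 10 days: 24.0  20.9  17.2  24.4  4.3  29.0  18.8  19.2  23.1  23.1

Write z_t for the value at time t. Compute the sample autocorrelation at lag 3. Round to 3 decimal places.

Mean z̄ = (24.0 + 20.9 + 17.2 + 24.4 + 4.3 + 29.0 + 18.8 + 19.2 + 23.1 + 23.1)/10 = 20.4000
Σ(z_t−z̄)(z_{t+3}−z̄) = (14.4000) + (-8.0500) + (-27.5200) + (-6.4000) + (19.3200) + (23.2200) + (-4.3200) = 10.6500
Denominator Σ(z_t−z̄)² = 391.2000
r_3 = 10.6500 / 391.2000 = 0.027

0.027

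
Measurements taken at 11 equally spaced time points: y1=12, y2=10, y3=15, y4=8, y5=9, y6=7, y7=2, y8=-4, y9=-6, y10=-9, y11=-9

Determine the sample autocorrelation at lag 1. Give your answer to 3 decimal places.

0.751

Mean ȳ = (12 + 10 + 15 + 8 + 9 + 7 + 2 − 4 − 6 − 9 − 9)/11 = 3.1818
Numerator Σ_{t=1}^{10}(y_t−ȳ)(y_{t+1}−ȳ) = 578.0579
Denominator Σ(y_t−ȳ)² = 769.6364
r_1 = 578.0579 / 769.6364 = 0.751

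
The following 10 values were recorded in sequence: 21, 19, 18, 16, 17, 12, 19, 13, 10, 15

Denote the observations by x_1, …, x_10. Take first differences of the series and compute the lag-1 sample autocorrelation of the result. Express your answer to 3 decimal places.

First differences Δx: -2, -1, -2, 1, -5, 7, -6, -3, 5
Mean of differences = -0.6667
Numerator Σ(Δx_t−Δx̄)(Δx_{t+1}−Δx̄) = -83.4444
Denominator Σ(Δx_t−Δx̄)² = 150.0000
r_1(Δx) = -83.4444 / 150.0000 = -0.556

-0.556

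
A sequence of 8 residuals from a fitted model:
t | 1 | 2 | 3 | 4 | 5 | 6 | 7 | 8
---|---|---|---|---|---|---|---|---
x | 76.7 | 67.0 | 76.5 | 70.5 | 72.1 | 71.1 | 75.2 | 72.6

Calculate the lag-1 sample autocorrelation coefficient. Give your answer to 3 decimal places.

-0.711

Mean x̄ = (76.7 + 67.0 + 76.5 + 70.5 + 72.1 + 71.1 + 75.2 + 72.6)/8 = 72.7125
Deviations from mean: 3.9875, -5.7125, 3.7875, -2.2125, -0.6125, -1.6125, 2.4875, -0.1125
Numerator Σ_{t=1}^{7}(x_t−x̄)(x_{t+1}−x̄) = -54.7427
Denominator Σ(x_t−x̄)² = 76.9488
r_1 = -54.7427 / 76.9488 = -0.711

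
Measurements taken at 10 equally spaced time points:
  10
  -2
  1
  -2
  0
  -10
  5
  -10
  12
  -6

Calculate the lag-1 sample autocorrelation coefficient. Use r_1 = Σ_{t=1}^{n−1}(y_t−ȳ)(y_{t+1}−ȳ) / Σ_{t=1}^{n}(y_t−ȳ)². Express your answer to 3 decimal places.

Mean ȳ = (10 − 2 + 1 − 2 + 0 − 10 + 5 − 10 + 12 − 6)/10 = -0.2000
Numerator Σ_{t=1}^{9}(y_t−ȳ)(y_{t+1}−ȳ) = -317.2400
Denominator Σ(y_t−ȳ)² = 513.6000
r_1 = -317.2400 / 513.6000 = -0.618

-0.618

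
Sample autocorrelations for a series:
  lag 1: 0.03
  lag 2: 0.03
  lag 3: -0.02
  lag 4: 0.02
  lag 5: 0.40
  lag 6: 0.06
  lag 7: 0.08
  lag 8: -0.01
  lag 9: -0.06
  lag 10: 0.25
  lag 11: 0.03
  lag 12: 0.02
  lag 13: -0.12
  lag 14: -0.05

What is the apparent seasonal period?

5

The largest autocorrelation is r_5 = 0.40, with a weaker echo at lag 10 (0.25); the remaining lags stay at or below 0.08.
The dominant spike at lag 5 indicates a seasonal period of 5.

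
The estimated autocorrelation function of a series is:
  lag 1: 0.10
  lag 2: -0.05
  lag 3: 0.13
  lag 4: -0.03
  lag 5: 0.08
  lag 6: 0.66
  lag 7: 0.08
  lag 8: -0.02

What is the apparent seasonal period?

6

The largest autocorrelation is r_6 = 0.66; the remaining lags stay at or below 0.13.
The dominant spike at lag 6 indicates a seasonal period of 6.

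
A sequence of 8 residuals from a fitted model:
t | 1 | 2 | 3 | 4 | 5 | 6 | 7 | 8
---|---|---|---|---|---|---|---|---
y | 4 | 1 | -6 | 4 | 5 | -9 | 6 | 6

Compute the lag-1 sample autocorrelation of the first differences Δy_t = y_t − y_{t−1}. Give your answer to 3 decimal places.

-0.457

First differences Δy: -3, -7, 10, 1, -14, 15, 0
Mean of differences = 0.2857
Numerator Σ(Δy_t−Δȳ)(Δy_{t+1}−Δȳ) = -264.5102
Denominator Σ(Δy_t−Δȳ)² = 579.4286
r_1(Δy) = -264.5102 / 579.4286 = -0.457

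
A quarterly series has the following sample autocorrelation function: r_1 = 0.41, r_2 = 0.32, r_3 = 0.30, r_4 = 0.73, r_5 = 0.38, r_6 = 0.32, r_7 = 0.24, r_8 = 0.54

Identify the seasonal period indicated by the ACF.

The largest autocorrelation is r_4 = 0.73, with a weaker echo at lag 8 (0.54); the remaining lags stay at or below 0.41. The elevated value at lag 1 (0.41), dropping to 0.32 at lag 2, reflects decaying short-term dependence rather than seasonality.
The dominant spike at lag 4 indicates a seasonal period of 4.

4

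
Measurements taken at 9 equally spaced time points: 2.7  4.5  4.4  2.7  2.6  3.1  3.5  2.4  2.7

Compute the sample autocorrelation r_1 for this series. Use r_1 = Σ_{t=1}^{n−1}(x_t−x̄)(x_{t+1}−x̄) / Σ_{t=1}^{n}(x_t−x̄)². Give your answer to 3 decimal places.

0.164

Mean x̄ = (2.7 + 4.5 + 4.4 + 2.7 + 2.6 + 3.1 + 3.5 + 2.4 + 2.7)/9 = 3.1778
Numerator Σ_{t=1}^{8}(x_t−x̄)(x_{t+1}−x̄) = 0.8173
Denominator Σ(x_t−x̄)² = 4.9756
r_1 = 0.8173 / 4.9756 = 0.164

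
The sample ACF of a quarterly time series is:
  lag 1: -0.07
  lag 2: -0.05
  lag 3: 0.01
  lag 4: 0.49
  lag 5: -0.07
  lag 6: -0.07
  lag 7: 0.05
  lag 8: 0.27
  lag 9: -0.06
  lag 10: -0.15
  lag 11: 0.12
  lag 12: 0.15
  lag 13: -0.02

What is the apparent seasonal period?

4

The largest autocorrelation is r_4 = 0.49, with weaker echoes at lags 8 (0.27) and 12 (0.15); the remaining lags stay at or below 0.12.
The dominant spike at lag 4 indicates a seasonal period of 4.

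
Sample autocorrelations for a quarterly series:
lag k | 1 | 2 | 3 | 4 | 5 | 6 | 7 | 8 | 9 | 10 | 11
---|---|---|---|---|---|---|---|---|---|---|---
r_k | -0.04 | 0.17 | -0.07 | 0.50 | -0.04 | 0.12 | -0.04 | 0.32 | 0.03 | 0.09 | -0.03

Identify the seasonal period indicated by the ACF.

The largest autocorrelation is r_4 = 0.50, with a weaker echo at lag 8 (0.32); the remaining lags stay at or below 0.17.
The dominant spike at lag 4 indicates a seasonal period of 4.

4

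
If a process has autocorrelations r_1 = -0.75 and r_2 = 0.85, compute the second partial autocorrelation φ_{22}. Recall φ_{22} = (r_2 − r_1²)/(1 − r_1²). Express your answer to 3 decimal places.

φ_{22} = (r_2 − r_1²) / (1 − r_1²)
r_1² = (-0.75)² = 0.5625
Numerator = 0.85 − 0.5625 = 0.2875; denominator = 1 − 0.5625 = 0.4375
φ_{22} = 0.2875 / 0.4375 = 0.657

0.657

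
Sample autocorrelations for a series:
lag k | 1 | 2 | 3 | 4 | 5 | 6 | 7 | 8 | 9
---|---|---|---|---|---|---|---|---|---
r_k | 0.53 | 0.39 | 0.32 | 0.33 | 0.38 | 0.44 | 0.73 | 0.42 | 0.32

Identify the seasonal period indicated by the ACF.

7

The largest autocorrelation is r_7 = 0.73; the remaining lags stay at or below 0.53. The elevated value at lag 1 (0.53), dropping to 0.39 at lag 2, reflects decaying short-term dependence rather than seasonality.
The dominant spike at lag 7 indicates a seasonal period of 7.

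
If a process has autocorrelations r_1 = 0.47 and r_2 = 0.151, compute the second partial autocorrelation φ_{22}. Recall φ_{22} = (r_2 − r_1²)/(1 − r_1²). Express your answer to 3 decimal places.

φ_{22} = (r_2 − r_1²) / (1 − r_1²)
r_1² = (0.47)² = 0.2209
Numerator = 0.151 − 0.2209 = -0.0699; denominator = 1 − 0.2209 = 0.7791
φ_{22} = -0.0699 / 0.7791 = -0.090

-0.090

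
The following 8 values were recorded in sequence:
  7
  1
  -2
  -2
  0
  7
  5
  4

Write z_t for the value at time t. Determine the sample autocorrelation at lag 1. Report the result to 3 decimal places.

Mean z̄ = (7 + 1 − 2 − 2 + 0 + 7 + 5 + 4)/8 = 2.5000
Deviations from mean: 4.5000, -1.5000, -4.5000, -4.5000, -2.5000, 4.5000, 2.5000, 1.5000
Σ(z_t−z̄)(z_{t+1}−z̄) = (-6.7500) + (6.7500) + (20.2500) + (11.2500) + (-11.2500) + (11.2500) + (3.7500) = 35.2500
Denominator Σ(z_t−z̄)² = 98.0000
r_1 = 35.2500 / 98.0000 = 0.360

0.360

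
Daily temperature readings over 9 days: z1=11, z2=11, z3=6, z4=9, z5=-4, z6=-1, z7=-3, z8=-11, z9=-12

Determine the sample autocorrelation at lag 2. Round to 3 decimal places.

Mean z̄ = (11 + 11 + 6 + 9 − 4 − 1 − 3 − 11 − 12)/9 = 0.6667
Σ(z_t−z̄)(z_{t+2}−z̄) = (55.1111) + (86.1111) + (-24.8889) + (-13.8889) + (17.1111) + (19.4444) + (46.4444) = 185.4444
Denominator Σ(z_t−z̄)² = 646.0000
r_2 = 185.4444 / 646.0000 = 0.287

0.287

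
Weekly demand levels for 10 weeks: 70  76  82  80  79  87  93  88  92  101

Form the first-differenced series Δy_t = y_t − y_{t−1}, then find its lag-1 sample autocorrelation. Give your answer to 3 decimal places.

First differences Δy: 6, 6, -2, -1, 8, 6, -5, 4, 9
Mean of differences = 3.4444
Numerator Σ(Δy_t−Δȳ)(Δy_{t+1}−Δȳ) = -14.9753
Denominator Σ(Δy_t−Δȳ)² = 192.2222
r_1(Δy) = -14.9753 / 192.2222 = -0.078

-0.078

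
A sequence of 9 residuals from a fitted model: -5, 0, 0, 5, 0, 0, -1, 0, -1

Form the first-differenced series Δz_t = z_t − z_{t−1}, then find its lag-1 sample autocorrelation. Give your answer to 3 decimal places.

-0.359

First differences Δz: 5, 0, 5, -5, 0, -1, 1, -1
Mean of differences = 0.5000
Numerator Σ(Δz_t−Δz̄)(Δz_{t+1}−Δz̄) = -27.2500
Denominator Σ(Δz_t−Δz̄)² = 76.0000
r_1(Δz) = -27.2500 / 76.0000 = -0.359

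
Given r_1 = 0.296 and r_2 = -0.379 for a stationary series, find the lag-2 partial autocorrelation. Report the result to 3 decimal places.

φ_{22} = (r_2 − r_1²) / (1 − r_1²)
r_1² = (0.296)² = 0.087616
Numerator = -0.379 − 0.0876 = -0.4666; denominator = 1 − 0.0876 = 0.9124
φ_{22} = -0.4666 / 0.9124 = -0.511

-0.511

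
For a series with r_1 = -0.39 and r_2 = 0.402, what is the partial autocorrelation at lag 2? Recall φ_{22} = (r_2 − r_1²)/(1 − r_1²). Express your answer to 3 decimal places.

0.295

φ_{22} = (r_2 − r_1²) / (1 − r_1²)
r_1² = (-0.39)² = 0.1521
Numerator = 0.402 − 0.1521 = 0.2499; denominator = 1 − 0.1521 = 0.8479
φ_{22} = 0.2499 / 0.8479 = 0.295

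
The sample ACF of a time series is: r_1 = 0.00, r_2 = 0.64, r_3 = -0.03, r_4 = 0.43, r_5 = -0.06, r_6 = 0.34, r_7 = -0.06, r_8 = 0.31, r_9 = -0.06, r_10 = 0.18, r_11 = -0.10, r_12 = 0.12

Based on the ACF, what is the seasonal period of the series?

2

The largest autocorrelation is r_2 = 0.64, with weaker echoes at lags 4 (0.43), 6 (0.34), 8 (0.31) and 10 (0.18); the remaining lags stay at or below 0.12.
The dominant spike at lag 2 indicates a seasonal period of 2.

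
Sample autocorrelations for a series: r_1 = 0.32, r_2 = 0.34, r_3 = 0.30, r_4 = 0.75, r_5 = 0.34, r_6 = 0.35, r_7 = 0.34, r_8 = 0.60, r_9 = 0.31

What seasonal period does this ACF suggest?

The largest autocorrelation is r_4 = 0.75, with a weaker echo at lag 8 (0.60); the remaining lags stay at or below 0.35.
The dominant spike at lag 4 indicates a seasonal period of 4.

4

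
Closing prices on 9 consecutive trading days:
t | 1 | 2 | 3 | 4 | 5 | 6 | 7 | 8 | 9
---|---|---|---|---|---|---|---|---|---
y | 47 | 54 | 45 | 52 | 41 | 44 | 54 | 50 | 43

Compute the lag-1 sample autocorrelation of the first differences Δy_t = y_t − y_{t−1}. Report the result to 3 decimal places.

-0.467

First differences Δy: 7, -9, 7, -11, 3, 10, -4, -7
Mean of differences = -0.5000
Numerator Σ(Δy_t−Δȳ)(Δy_{t+1}−Δȳ) = -220.2500
Denominator Σ(Δy_t−Δȳ)² = 472.0000
r_1(Δy) = -220.2500 / 472.0000 = -0.467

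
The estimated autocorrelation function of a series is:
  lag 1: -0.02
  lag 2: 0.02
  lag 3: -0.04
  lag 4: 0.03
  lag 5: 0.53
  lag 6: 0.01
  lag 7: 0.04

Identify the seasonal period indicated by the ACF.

The largest autocorrelation is r_5 = 0.53; the remaining lags stay at or below 0.04.
The dominant spike at lag 5 indicates a seasonal period of 5.

5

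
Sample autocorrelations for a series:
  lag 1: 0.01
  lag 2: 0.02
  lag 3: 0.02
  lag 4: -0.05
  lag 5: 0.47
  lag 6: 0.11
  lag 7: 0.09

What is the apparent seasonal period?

5

The largest autocorrelation is r_5 = 0.47; the remaining lags stay at or below 0.11.
The dominant spike at lag 5 indicates a seasonal period of 5.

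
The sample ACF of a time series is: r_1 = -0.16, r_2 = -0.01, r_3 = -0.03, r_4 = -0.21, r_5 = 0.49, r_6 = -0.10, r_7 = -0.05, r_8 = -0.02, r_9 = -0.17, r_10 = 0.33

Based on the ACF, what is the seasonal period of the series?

The largest autocorrelation is r_5 = 0.49, with a weaker echo at lag 10 (0.33); the remaining lags stay at or below -0.01.
The dominant spike at lag 5 indicates a seasonal period of 5.

5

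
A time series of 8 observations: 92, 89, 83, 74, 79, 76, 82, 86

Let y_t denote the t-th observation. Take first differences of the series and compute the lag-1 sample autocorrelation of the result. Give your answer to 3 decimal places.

First differences Δy: -3, -6, -9, 5, -3, 6, 4
Mean of differences = -0.8571
Numerator Σ(Δy_t−Δȳ)(Δy_{t+1}−Δȳ) = 11.2653
Denominator Σ(Δy_t−Δȳ)² = 206.8571
r_1(Δy) = 11.2653 / 206.8571 = 0.054

0.054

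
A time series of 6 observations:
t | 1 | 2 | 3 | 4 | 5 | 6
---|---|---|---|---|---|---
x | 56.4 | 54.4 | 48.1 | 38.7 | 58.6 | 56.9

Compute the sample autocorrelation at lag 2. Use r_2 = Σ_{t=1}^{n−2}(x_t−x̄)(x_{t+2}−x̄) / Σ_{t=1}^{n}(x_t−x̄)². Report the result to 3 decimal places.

-0.481

Mean x̄ = (56.4 + 54.4 + 48.1 + 38.7 + 58.6 + 56.9)/6 = 52.1833
Deviations from mean: 4.2167, 2.2167, -4.0833, -13.4833, 6.4167, 4.7167
Numerator Σ_{t=1}^{4}(x_t−x̄)(x_{t+2}−x̄) = -136.9039
Denominator Σ(x_t−x̄)² = 284.5883
r_2 = -136.9039 / 284.5883 = -0.481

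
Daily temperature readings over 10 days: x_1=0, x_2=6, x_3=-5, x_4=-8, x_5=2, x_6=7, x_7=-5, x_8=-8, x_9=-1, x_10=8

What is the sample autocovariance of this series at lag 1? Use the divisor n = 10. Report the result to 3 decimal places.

0.804

Mean x̄ = (0 + 6 − 5 − 8 + 2 + 7 − 5 − 8 − 1 + 8)/10 = -0.4000
Σ_{t=1}^{9}(x_t−x̄)(x_{t+1}−x̄) = 8.0400
γ_1 = 8.0400 / 10 = 0.804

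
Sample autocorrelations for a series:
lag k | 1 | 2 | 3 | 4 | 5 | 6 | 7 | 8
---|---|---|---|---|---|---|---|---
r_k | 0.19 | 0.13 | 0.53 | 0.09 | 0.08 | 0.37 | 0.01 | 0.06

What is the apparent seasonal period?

The largest autocorrelation is r_3 = 0.53, with a weaker echo at lag 6 (0.37); the remaining lags stay at or below 0.19.
The dominant spike at lag 3 indicates a seasonal period of 3.

3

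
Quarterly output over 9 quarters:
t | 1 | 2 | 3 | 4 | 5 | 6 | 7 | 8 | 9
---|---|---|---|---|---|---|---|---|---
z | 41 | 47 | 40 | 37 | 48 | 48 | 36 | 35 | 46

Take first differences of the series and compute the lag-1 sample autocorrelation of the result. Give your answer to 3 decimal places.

First differences Δz: 6, -7, -3, 11, 0, -12, -1, 11
Mean of differences = 0.6250
Numerator Σ(Δz_t−Δz̄)(Δz_{t+1}−Δz̄) = -45.8906
Denominator Σ(Δz_t−Δz̄)² = 477.8750
r_1(Δz) = -45.8906 / 477.8750 = -0.096

-0.096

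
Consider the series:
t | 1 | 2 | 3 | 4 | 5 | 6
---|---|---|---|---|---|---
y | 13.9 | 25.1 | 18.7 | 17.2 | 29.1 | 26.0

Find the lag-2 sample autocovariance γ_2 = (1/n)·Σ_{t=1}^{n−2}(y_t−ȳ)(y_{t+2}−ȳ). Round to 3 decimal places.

Mean ȳ = (13.9 + 25.1 + 18.7 + 17.2 + 29.1 + 26.0)/6 = 21.6667
Σ_{t=1}^{4}(y_t−ȳ)(y_{t+2}−ȳ) = -33.7022
γ_2 = -33.7022 / 6 = -5.617

-5.617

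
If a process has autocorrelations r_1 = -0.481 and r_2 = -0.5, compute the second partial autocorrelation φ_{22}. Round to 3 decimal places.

φ_{22} = (r_2 − r_1²) / (1 − r_1²)
r_1² = (-0.481)² = 0.231361
Numerator = -0.5 − 0.2314 = -0.7314; denominator = 1 − 0.2314 = 0.7686
φ_{22} = -0.7314 / 0.7686 = -0.952

-0.952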